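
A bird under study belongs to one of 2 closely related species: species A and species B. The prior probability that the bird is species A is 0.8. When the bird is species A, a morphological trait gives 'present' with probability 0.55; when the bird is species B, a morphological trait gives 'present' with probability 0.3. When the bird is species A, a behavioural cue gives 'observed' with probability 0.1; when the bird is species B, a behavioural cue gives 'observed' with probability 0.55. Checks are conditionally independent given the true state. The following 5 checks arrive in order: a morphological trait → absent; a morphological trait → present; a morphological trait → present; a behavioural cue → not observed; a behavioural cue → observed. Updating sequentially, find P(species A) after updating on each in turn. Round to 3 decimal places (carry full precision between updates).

0.759

Apply Bayes' rule sequentially, carrying P(species A) forward.
After a morphological trait='absent': P(species A) = 0.45·0.8000 / (0.45·0.8000 + 0.7·0.2000) ≈ 0.7200
After a morphological trait='present': P(species A) = 0.55·0.7200 / (0.55·0.7200 + 0.3·0.2800) ≈ 0.8250
After a morphological trait='present': P(species A) = 0.55·0.8250 / (0.55·0.8250 + 0.3·0.1750) ≈ 0.8963
After a behavioural cue='not observed': P(species A) = 0.9·0.8963 / (0.9·0.8963 + 0.45·0.1037) ≈ 0.9453
After a behavioural cue='observed': P(species A) = 0.1·0.9453 / (0.1·0.9453 + 0.55·0.0547) ≈ 0.7586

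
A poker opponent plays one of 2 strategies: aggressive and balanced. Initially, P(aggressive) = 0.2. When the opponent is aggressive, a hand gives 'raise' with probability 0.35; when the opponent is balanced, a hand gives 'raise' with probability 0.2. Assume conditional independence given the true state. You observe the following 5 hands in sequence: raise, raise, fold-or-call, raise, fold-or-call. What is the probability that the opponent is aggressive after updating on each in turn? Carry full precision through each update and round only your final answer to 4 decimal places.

0.4694

Each posterior becomes the prior for the next update.
After 'raise': P(aggressive) = 0.35·0.2000 / (0.35·0.2000 + 0.2·0.8000) ≈ 0.3043
After 'raise': P(aggressive) = 0.35·0.3043 / (0.35·0.3043 + 0.2·0.6957) ≈ 0.4336
After 'fold-or-call': P(aggressive) = 0.65·0.4336 / (0.65·0.4336 + 0.8·0.5664) ≈ 0.3835
After 'raise': P(aggressive) = 0.35·0.3835 / (0.35·0.3835 + 0.2·0.6165) ≈ 0.5212
After 'fold-or-call': P(aggressive) = 0.65·0.5212 / (0.65·0.5212 + 0.8·0.4788) ≈ 0.4694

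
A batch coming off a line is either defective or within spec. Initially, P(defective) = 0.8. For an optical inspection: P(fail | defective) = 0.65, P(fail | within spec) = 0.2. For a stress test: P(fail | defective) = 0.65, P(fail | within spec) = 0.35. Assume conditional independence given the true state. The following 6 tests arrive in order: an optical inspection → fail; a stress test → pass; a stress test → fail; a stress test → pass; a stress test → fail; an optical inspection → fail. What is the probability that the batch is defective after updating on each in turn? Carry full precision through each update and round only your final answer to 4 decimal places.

0.9769

Each posterior becomes the prior for the next update.
After an optical inspection='fail': P(defective) = 0.65·0.8000 / (0.65·0.8000 + 0.2·0.2000) ≈ 0.9286
After a stress test='pass': P(defective) = 0.35·0.9286 / (0.35·0.9286 + 0.65·0.0714) ≈ 0.8750
After a stress test='fail': P(defective) = 0.65·0.8750 / (0.65·0.8750 + 0.35·0.1250) ≈ 0.9286
After a stress test='pass': P(defective) = 0.35·0.9286 / (0.35·0.9286 + 0.65·0.0714) ≈ 0.8750
After a stress test='fail': P(defective) = 0.65·0.8750 / (0.65·0.8750 + 0.35·0.1250) ≈ 0.9286
After an optical inspection='fail': P(defective) = 0.65·0.9286 / (0.65·0.9286 + 0.2·0.0714) ≈ 0.9769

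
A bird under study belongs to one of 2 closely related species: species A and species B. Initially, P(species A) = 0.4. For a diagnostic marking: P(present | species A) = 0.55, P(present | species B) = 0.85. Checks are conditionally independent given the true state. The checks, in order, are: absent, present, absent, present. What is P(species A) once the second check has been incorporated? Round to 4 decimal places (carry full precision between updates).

0.5641

Apply Bayes' rule sequentially, carrying P(species A) forward.
After 'absent': P(species A) = 0.45·0.4000 / (0.45·0.4000 + 0.15·0.6000) ≈ 0.6667
After 'present': P(species A) = 0.55·0.6667 / (0.55·0.6667 + 0.85·0.3333) ≈ 0.5641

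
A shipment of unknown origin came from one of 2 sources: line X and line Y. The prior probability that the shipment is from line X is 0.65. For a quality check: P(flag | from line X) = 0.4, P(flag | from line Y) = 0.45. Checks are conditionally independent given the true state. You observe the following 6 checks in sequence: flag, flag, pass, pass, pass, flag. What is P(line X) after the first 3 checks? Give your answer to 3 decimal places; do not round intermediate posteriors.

0.615

After 'flag': P(line X) = 0.4·0.6500 / (0.4·0.6500 + 0.45·0.3500) ≈ 0.6228
After 'flag': P(line X) = 0.4·0.6228 / (0.4·0.6228 + 0.45·0.3772) ≈ 0.5947
After 'pass': P(line X) = 0.6·0.5947 / (0.6·0.5947 + 0.55·0.4053) ≈ 0.6155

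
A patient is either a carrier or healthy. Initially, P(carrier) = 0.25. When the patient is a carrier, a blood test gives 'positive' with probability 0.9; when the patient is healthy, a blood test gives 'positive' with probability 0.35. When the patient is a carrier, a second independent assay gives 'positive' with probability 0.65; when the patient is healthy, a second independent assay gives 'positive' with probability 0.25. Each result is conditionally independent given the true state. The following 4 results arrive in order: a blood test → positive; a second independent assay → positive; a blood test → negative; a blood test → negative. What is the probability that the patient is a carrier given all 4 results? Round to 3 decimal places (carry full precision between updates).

0.050

After a blood test='positive': P(carrier) = 0.9·0.2500 / (0.9·0.2500 + 0.35·0.7500) ≈ 0.4615
After a second independent assay='positive': P(carrier) = 0.65·0.4615 / (0.65·0.4615 + 0.25·0.5385) ≈ 0.6903
After a blood test='negative': P(carrier) = 0.1·0.6903 / (0.1·0.6903 + 0.65·0.3097) ≈ 0.2553
After a blood test='negative': P(carrier) = 0.1·0.2553 / (0.1·0.2553 + 0.65·0.7447) ≈ 0.0501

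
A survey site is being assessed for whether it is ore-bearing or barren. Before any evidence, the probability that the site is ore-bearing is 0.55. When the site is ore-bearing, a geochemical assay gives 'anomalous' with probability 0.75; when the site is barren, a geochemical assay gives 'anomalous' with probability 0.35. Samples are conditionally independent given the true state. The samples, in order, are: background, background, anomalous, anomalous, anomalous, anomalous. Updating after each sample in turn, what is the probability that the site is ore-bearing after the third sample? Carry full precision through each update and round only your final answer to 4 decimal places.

After 'background': P(ore) = 0.25·0.5500 / (0.25·0.5500 + 0.65·0.4500) ≈ 0.3198
After 'background': P(ore) = 0.25·0.3198 / (0.25·0.3198 + 0.65·0.6802) ≈ 0.1531
After 'anomalous': P(ore) = 0.75·0.1531 / (0.75·0.1531 + 0.35·0.8469) ≈ 0.2792

0.2792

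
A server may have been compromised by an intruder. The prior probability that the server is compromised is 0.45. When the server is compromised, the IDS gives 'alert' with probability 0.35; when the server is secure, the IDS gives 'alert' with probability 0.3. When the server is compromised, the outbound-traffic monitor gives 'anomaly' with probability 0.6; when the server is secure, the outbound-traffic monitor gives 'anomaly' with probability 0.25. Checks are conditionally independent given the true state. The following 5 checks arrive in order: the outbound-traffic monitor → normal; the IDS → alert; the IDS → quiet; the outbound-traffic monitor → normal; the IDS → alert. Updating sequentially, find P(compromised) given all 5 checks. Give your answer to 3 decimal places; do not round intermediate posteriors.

After the outbound-traffic monitor='normal': P(compromised) = 0.4·0.4500 / (0.4·0.4500 + 0.75·0.5500) ≈ 0.3038
After the IDS='alert': P(compromised) = 0.35·0.3038 / (0.35·0.3038 + 0.3·0.6962) ≈ 0.3373
After the IDS='quiet': P(compromised) = 0.65·0.3373 / (0.65·0.3373 + 0.7·0.6627) ≈ 0.3210
After the outbound-traffic monitor='normal': P(compromised) = 0.4·0.3210 / (0.4·0.3210 + 0.75·0.6790) ≈ 0.2014
After the IDS='alert': P(compromised) = 0.35·0.2014 / (0.35·0.2014 + 0.3·0.7986) ≈ 0.2273

0.227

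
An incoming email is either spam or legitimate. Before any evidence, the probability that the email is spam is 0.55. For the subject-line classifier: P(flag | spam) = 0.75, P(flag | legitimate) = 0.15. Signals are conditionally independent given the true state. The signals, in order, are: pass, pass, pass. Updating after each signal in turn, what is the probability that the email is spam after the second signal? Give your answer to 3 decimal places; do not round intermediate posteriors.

0.096

After 'pass': P(spam) = 0.25·0.5500 / (0.25·0.5500 + 0.85·0.4500) ≈ 0.2644
After 'pass': P(spam) = 0.25·0.2644 / (0.25·0.2644 + 0.85·0.7356) ≈ 0.0956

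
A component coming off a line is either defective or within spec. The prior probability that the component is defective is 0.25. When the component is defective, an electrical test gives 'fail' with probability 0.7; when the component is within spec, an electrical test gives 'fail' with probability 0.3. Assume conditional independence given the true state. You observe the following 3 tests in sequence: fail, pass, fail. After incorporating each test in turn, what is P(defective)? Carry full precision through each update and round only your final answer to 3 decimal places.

Apply Bayes' rule sequentially, carrying P(defective) forward.
After 'fail': P(defective) = 0.7·0.2500 / (0.7·0.2500 + 0.3·0.7500) ≈ 0.4375
After 'pass': P(defective) = 0.3·0.4375 / (0.3·0.4375 + 0.7·0.5625) ≈ 0.2500
After 'fail': P(defective) = 0.7·0.2500 / (0.7·0.2500 + 0.3·0.7500) ≈ 0.4375

0.438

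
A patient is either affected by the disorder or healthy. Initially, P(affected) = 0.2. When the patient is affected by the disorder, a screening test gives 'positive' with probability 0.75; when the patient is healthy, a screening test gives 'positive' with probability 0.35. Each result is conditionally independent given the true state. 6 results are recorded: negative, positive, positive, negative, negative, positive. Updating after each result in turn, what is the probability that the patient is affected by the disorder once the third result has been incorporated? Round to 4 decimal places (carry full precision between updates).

0.3063

After 'negative': P(affected) = 0.25·0.2000 / (0.25·0.2000 + 0.65·0.8000) ≈ 0.0877
After 'positive': P(affected) = 0.75·0.0877 / (0.75·0.0877 + 0.35·0.9123) ≈ 0.1708
After 'positive': P(affected) = 0.75·0.1708 / (0.75·0.1708 + 0.35·0.8292) ≈ 0.3063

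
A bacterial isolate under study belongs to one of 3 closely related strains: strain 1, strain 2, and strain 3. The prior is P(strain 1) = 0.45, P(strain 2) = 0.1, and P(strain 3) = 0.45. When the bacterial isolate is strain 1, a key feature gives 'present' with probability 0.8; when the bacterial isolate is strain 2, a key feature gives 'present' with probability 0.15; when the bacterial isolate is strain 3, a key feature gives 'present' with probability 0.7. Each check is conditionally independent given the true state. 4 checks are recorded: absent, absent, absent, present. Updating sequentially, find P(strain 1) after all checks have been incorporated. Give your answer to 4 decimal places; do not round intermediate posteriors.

After 'absent': normaliser = 0.2·0.4500 + 0.85·0.1000 + 0.3·0.4500; P(strain 1) ≈ 0.2903, P(strain 2) ≈ 0.2742, P(strain 3) ≈ 0.4355
After 'absent': normaliser = 0.2·0.2903 + 0.85·0.2742 + 0.3·0.4355; P(strain 1) ≈ 0.1377, P(strain 2) ≈ 0.5526, P(strain 3) ≈ 0.3098
After 'absent': normaliser = 0.2·0.1377 + 0.85·0.5526 + 0.3·0.3098; P(strain 1) ≈ 0.0467, P(strain 2) ≈ 0.7959, P(strain 3) ≈ 0.1575
After 'present': normaliser = 0.8·0.0467 + 0.15·0.7959 + 0.7·0.1575; P(strain 1) ≈ 0.1398, P(strain 2) ≈ 0.4472, P(strain 3) ≈ 0.4129

0.1398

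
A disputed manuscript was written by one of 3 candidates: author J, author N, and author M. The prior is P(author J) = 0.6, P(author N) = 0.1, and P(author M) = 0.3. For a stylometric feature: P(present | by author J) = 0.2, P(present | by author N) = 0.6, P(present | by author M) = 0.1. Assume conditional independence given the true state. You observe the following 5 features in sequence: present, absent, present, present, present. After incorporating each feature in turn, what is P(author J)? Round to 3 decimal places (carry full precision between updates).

Apply Bayes' rule sequentially, carrying P(author J) forward.
After 'present': normaliser = 0.2·0.6000 + 0.6·0.1000 + 0.1·0.3000; P(author J) ≈ 0.5714, P(author N) ≈ 0.2857, P(author M) ≈ 0.1429
After 'absent': normaliser = 0.8·0.5714 + 0.4·0.2857 + 0.9·0.1429; P(author J) ≈ 0.6531, P(author N) ≈ 0.1633, P(author M) ≈ 0.1837
After 'present': normaliser = 0.2·0.6531 + 0.6·0.1633 + 0.1·0.1837; P(author J) ≈ 0.5289, P(author N) ≈ 0.3967, P(author M) ≈ 0.0744
After 'present': normaliser = 0.2·0.5289 + 0.6·0.3967 + 0.1·0.0744; P(author J) ≈ 0.3012, P(author N) ≈ 0.6776, P(author M) ≈ 0.0212
After 'present': normaliser = 0.2·0.3012 + 0.6·0.6776 + 0.1·0.0212; P(author J) ≈ 0.1284, P(author N) ≈ 0.8670, P(author M) ≈ 0.0045

0.128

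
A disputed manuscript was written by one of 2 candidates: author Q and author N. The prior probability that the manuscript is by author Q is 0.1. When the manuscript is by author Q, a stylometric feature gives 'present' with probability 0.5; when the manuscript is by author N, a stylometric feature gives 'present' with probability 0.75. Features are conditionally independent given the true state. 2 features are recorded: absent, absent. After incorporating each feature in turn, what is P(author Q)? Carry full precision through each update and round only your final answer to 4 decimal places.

0.3077

After 'absent': P(author Q) = 0.5·0.1000 / (0.5·0.1000 + 0.25·0.9000) ≈ 0.1818
After 'absent': P(author Q) = 0.5·0.1818 / (0.5·0.1818 + 0.25·0.8182) ≈ 0.3077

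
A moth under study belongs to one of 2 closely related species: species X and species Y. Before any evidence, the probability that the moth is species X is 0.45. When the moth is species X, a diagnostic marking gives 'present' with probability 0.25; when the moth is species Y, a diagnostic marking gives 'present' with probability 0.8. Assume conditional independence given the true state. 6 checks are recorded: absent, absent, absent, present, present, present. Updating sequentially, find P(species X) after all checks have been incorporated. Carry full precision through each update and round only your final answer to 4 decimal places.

0.5684

Each posterior becomes the prior for the next update.
After 'absent': P(species X) = 0.75·0.4500 / (0.75·0.4500 + 0.2·0.5500) ≈ 0.7542
After 'absent': P(species X) = 0.75·0.7542 / (0.75·0.7542 + 0.2·0.2458) ≈ 0.9200
After 'absent': P(species X) = 0.75·0.9200 / (0.75·0.9200 + 0.2·0.0800) ≈ 0.9773
After 'present': P(species X) = 0.25·0.9773 / (0.25·0.9773 + 0.8·0.0227) ≈ 0.9310
After 'present': P(species X) = 0.25·0.9310 / (0.25·0.9310 + 0.8·0.0690) ≈ 0.8082
After 'present': P(species X) = 0.25·0.8082 / (0.25·0.8082 + 0.8·0.1918) ≈ 0.5684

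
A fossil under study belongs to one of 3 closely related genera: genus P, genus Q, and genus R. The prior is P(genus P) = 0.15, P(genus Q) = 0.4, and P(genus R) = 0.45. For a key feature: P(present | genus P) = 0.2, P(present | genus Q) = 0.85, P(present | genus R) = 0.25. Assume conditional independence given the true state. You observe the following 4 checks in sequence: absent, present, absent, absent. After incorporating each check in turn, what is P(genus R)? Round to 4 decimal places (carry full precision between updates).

0.7419

After 'absent': normaliser = 0.8·0.1500 + 0.15·0.4000 + 0.75·0.4500; P(genus P) ≈ 0.2319, P(genus Q) ≈ 0.1159, P(genus R) ≈ 0.6522
After 'present': normaliser = 0.2·0.2319 + 0.85·0.1159 + 0.25·0.6522; P(genus P) ≈ 0.1506, P(genus Q) ≈ 0.3200, P(genus R) ≈ 0.5294
After 'absent': normaliser = 0.8·0.1506 + 0.15·0.3200 + 0.75·0.5294; P(genus P) ≈ 0.2130, P(genus Q) ≈ 0.0849, P(genus R) ≈ 0.7021
After 'absent': normaliser = 0.8·0.2130 + 0.15·0.0849 + 0.75·0.7021; P(genus P) ≈ 0.2401, P(genus Q) ≈ 0.0179, P(genus R) ≈ 0.7419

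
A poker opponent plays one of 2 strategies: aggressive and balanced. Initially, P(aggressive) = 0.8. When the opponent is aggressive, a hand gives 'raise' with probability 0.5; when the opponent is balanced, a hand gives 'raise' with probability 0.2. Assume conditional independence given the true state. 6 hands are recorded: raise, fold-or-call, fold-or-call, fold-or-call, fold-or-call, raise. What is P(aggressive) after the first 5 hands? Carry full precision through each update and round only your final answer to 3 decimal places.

After 'raise': P(aggressive) = 0.5·0.8000 / (0.5·0.8000 + 0.2·0.2000) ≈ 0.9091
After 'fold-or-call': P(aggressive) = 0.5·0.9091 / (0.5·0.9091 + 0.8·0.0909) ≈ 0.8621
After 'fold-or-call': P(aggressive) = 0.5·0.8621 / (0.5·0.8621 + 0.8·0.1379) ≈ 0.7962
After 'fold-or-call': P(aggressive) = 0.5·0.7962 / (0.5·0.7962 + 0.8·0.2038) ≈ 0.7094
After 'fold-or-call': P(aggressive) = 0.5·0.7094 / (0.5·0.7094 + 0.8·0.2906) ≈ 0.6041

0.604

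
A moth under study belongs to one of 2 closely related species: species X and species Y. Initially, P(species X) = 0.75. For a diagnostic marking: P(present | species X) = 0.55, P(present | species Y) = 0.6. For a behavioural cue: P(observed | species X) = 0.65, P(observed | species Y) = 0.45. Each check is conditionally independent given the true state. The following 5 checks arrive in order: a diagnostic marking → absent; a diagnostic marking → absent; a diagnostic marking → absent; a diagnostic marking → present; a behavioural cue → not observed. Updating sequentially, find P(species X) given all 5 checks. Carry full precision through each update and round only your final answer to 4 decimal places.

After a diagnostic marking='absent': P(species X) = 0.45·0.7500 / (0.45·0.7500 + 0.4·0.2500) ≈ 0.7714
After a diagnostic marking='absent': P(species X) = 0.45·0.7714 / (0.45·0.7714 + 0.4·0.2286) ≈ 0.7915
After a diagnostic marking='absent': P(species X) = 0.45·0.7915 / (0.45·0.7915 + 0.4·0.2085) ≈ 0.8103
After a diagnostic marking='present': P(species X) = 0.55·0.8103 / (0.55·0.8103 + 0.6·0.1897) ≈ 0.7966
After a behavioural cue='not observed': P(species X) = 0.35·0.7966 / (0.35·0.7966 + 0.55·0.2034) ≈ 0.7136

0.7136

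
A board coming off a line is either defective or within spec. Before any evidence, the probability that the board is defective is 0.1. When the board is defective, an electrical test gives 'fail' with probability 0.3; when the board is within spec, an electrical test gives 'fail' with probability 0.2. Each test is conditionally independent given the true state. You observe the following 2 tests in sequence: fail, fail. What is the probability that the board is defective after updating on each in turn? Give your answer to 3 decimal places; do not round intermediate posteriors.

0.200

Apply Bayes' rule sequentially, carrying P(defective) forward.
After 'fail': P(defective) = 0.3·0.1000 / (0.3·0.1000 + 0.2·0.9000) ≈ 0.1429
After 'fail': P(defective) = 0.3·0.1429 / (0.3·0.1429 + 0.2·0.8571) ≈ 0.2000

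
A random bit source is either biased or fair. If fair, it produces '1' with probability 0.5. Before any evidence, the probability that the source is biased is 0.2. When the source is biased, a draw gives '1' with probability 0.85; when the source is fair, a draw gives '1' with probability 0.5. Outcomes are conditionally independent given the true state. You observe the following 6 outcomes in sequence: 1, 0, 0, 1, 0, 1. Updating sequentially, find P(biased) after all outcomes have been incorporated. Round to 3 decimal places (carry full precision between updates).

After '1': P(biased) = 0.85·0.2000 / (0.85·0.2000 + 0.5·0.8000) ≈ 0.2982
After '0': P(biased) = 0.15·0.2982 / (0.15·0.2982 + 0.5·0.7018) ≈ 0.1131
After '0': P(biased) = 0.15·0.1131 / (0.15·0.1131 + 0.5·0.8869) ≈ 0.0368
After '1': P(biased) = 0.85·0.0368 / (0.85·0.0368 + 0.5·0.9632) ≈ 0.0611
After '0': P(biased) = 0.15·0.0611 / (0.15·0.0611 + 0.5·0.9389) ≈ 0.0191
After '1': P(biased) = 0.85·0.0191 / (0.85·0.0191 + 0.5·0.9809) ≈ 0.0321

0.032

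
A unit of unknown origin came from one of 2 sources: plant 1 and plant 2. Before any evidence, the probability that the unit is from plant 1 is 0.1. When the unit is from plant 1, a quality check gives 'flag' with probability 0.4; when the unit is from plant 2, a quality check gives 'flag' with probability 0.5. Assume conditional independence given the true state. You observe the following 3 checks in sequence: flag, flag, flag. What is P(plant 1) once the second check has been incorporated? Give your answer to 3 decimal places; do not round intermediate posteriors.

0.066

After 'flag': P(plant 1) = 0.4·0.1000 / (0.4·0.1000 + 0.5·0.9000) ≈ 0.0816
After 'flag': P(plant 1) = 0.4·0.0816 / (0.4·0.0816 + 0.5·0.9184) ≈ 0.0664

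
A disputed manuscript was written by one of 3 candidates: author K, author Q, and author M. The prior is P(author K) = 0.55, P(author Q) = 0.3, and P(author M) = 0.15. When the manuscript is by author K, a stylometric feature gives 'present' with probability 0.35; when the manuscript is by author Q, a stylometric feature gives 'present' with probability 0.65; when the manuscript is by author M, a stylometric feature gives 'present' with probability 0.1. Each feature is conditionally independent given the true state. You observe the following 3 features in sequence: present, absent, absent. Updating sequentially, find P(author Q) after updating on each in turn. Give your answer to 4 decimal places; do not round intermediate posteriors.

0.2035

After 'present': normaliser = 0.35·0.5500 + 0.65·0.3000 + 0.1·0.1500; P(author K) ≈ 0.4783, P(author Q) ≈ 0.4845, P(author M) ≈ 0.0373
After 'absent': normaliser = 0.65·0.4783 + 0.35·0.4845 + 0.9·0.0373; P(author K) ≈ 0.6048, P(author Q) ≈ 0.3299, P(author M) ≈ 0.0653
After 'absent': normaliser = 0.65·0.6048 + 0.35·0.3299 + 0.9·0.0653; P(author K) ≈ 0.6930, P(author Q) ≈ 0.2035, P(author M) ≈ 0.1035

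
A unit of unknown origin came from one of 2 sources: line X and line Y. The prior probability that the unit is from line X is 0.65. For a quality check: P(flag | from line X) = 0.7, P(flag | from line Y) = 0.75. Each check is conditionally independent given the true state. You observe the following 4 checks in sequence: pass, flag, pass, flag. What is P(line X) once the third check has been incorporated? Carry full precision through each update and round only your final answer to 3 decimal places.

0.714

After 'pass': P(line X) = 0.3·0.6500 / (0.3·0.6500 + 0.25·0.3500) ≈ 0.6903
After 'flag': P(line X) = 0.7·0.6903 / (0.7·0.6903 + 0.75·0.3097) ≈ 0.6753
After 'pass': P(line X) = 0.3·0.6753 / (0.3·0.6753 + 0.25·0.3247) ≈ 0.7140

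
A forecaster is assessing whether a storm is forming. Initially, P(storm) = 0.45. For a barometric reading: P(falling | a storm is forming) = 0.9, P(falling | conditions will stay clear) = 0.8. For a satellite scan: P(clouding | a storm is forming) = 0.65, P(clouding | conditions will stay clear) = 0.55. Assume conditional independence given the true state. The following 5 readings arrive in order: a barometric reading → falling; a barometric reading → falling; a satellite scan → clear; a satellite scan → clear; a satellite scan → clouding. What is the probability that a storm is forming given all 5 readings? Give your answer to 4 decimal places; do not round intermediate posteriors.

After a barometric reading='falling': P(storm) = 0.9·0.4500 / (0.9·0.4500 + 0.8·0.5500) ≈ 0.4793
After a barometric reading='falling': P(storm) = 0.9·0.4793 / (0.9·0.4793 + 0.8·0.5207) ≈ 0.5087
After a satellite scan='clear': P(storm) = 0.35·0.5087 / (0.35·0.5087 + 0.45·0.4913) ≈ 0.4461
After a satellite scan='clear': P(storm) = 0.35·0.4461 / (0.35·0.4461 + 0.45·0.5539) ≈ 0.3852
After a satellite scan='clouding': P(storm) = 0.65·0.3852 / (0.65·0.3852 + 0.55·0.6148) ≈ 0.4254

0.4254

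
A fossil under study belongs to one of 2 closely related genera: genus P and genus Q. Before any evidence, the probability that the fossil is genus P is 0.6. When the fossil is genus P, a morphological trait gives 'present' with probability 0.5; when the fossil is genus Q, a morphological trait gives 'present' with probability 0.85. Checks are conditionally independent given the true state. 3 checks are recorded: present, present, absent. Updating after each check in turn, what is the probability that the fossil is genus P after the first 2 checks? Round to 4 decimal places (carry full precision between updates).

After 'present': P(genus P) = 0.5·0.6000 / (0.5·0.6000 + 0.85·0.4000) ≈ 0.4688
After 'present': P(genus P) = 0.5·0.4688 / (0.5·0.4688 + 0.85·0.5312) ≈ 0.3417

0.3417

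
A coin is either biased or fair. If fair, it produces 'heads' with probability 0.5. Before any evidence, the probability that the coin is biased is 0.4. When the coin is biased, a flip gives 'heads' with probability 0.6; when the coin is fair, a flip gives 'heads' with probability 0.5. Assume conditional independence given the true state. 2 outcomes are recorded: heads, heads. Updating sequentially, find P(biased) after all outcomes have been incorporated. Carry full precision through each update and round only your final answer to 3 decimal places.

Each posterior becomes the prior for the next update.
After 'heads': P(biased) = 0.6·0.4000 / (0.6·0.4000 + 0.5·0.6000) ≈ 0.4444
After 'heads': P(biased) = 0.6·0.4444 / (0.6·0.4444 + 0.5·0.5556) ≈ 0.4898

0.490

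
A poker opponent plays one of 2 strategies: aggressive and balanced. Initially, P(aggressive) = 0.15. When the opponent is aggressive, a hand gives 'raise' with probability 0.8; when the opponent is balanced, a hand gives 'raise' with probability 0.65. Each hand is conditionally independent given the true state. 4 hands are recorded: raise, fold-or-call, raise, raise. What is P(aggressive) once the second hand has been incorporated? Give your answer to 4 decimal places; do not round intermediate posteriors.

Each posterior becomes the prior for the next update.
After 'raise': P(aggressive) = 0.8·0.1500 / (0.8·0.1500 + 0.65·0.8500) ≈ 0.1784
After 'fold-or-call': P(aggressive) = 0.2·0.1784 / (0.2·0.1784 + 0.35·0.8216) ≈ 0.1104

0.1104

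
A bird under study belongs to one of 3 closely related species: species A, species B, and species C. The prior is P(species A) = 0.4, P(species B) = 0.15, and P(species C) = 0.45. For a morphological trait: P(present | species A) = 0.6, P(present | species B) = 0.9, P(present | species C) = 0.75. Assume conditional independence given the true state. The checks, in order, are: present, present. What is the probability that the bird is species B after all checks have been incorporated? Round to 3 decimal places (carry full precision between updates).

After 'present': normaliser = 0.6·0.4000 + 0.9·0.1500 + 0.75·0.4500; P(species A) ≈ 0.3368, P(species B) ≈ 0.1895, P(species C) ≈ 0.4737
After 'present': normaliser = 0.6·0.3368 + 0.9·0.1895 + 0.75·0.4737; P(species A) ≈ 0.2777, P(species B) ≈ 0.2343, P(species C) ≈ 0.4881

0.234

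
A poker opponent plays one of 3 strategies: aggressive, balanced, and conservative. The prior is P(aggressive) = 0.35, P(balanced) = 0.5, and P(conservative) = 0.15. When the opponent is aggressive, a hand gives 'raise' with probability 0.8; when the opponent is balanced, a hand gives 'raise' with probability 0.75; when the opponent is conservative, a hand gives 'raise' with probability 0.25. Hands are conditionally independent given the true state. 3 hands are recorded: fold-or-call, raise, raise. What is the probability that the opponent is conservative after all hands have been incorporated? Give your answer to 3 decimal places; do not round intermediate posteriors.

0.058

Each posterior becomes the prior for the next update.
After 'fold-or-call': normaliser = 0.2·0.3500 + 0.25·0.5000 + 0.75·0.1500; P(aggressive) ≈ 0.2276, P(balanced) ≈ 0.4065, P(conservative) ≈ 0.3659
After 'raise': normaliser = 0.8·0.2276 + 0.75·0.4065 + 0.25·0.3659; P(aggressive) ≈ 0.3148, P(balanced) ≈ 0.5271, P(conservative) ≈ 0.1581
After 'raise': normaliser = 0.8·0.3148 + 0.75·0.5271 + 0.25·0.1581; P(aggressive) ≈ 0.3668, P(balanced) ≈ 0.5757, P(conservative) ≈ 0.0576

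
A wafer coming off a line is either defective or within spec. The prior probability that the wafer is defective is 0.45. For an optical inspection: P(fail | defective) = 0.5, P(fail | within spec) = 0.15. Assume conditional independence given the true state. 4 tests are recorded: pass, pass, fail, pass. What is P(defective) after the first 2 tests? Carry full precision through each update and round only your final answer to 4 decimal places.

0.2206

Apply Bayes' rule sequentially, carrying P(defective) forward.
After 'pass': P(defective) = 0.5·0.4500 / (0.5·0.4500 + 0.85·0.5500) ≈ 0.3249
After 'pass': P(defective) = 0.5·0.3249 / (0.5·0.3249 + 0.85·0.6751) ≈ 0.2206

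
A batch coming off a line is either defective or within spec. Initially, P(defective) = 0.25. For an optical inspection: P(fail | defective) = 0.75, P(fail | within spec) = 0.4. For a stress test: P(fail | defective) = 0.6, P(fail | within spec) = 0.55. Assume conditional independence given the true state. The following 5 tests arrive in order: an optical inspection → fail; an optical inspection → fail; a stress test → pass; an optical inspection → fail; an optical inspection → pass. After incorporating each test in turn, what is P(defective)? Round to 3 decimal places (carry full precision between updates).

0.449

Apply Bayes' rule sequentially, carrying P(defective) forward.
After an optical inspection='fail': P(defective) = 0.75·0.2500 / (0.75·0.2500 + 0.4·0.7500) ≈ 0.3846
After an optical inspection='fail': P(defective) = 0.75·0.3846 / (0.75·0.3846 + 0.4·0.6154) ≈ 0.5396
After a stress test='pass': P(defective) = 0.4·0.5396 / (0.4·0.5396 + 0.45·0.4604) ≈ 0.5102
After an optical inspection='fail': P(defective) = 0.75·0.5102 / (0.75·0.5102 + 0.4·0.4898) ≈ 0.6614
After an optical inspection='pass': P(defective) = 0.25·0.6614 / (0.25·0.6614 + 0.6·0.3386) ≈ 0.4487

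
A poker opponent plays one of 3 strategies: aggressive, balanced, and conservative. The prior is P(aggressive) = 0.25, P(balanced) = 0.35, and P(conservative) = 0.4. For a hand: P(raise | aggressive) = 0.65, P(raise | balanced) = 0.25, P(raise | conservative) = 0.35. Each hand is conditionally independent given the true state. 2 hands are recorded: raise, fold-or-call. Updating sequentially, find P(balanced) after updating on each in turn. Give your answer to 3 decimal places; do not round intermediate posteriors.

Apply Bayes' rule sequentially, carrying P(balanced) forward.
After 'raise': normaliser = 0.65·0.2500 + 0.25·0.3500 + 0.35·0.4000; P(aggressive) ≈ 0.4167, P(balanced) ≈ 0.2244, P(conservative) ≈ 0.3590
After 'fold-or-call': normaliser = 0.35·0.4167 + 0.75·0.2244 + 0.65·0.3590; P(aggressive) ≈ 0.2664, P(balanced) ≈ 0.3074, P(conservative) ≈ 0.4262

0.307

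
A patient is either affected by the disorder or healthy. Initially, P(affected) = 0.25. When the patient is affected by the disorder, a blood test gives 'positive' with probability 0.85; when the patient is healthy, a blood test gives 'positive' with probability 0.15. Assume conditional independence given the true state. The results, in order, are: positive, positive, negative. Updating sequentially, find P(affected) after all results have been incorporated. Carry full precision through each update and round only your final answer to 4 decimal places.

0.6538

Each posterior becomes the prior for the next update.
After 'positive': P(affected) = 0.85·0.2500 / (0.85·0.2500 + 0.15·0.7500) ≈ 0.6538
After 'positive': P(affected) = 0.85·0.6538 / (0.85·0.6538 + 0.15·0.3462) ≈ 0.9146
After 'negative': P(affected) = 0.15·0.9146 / (0.15·0.9146 + 0.85·0.0854) ≈ 0.6538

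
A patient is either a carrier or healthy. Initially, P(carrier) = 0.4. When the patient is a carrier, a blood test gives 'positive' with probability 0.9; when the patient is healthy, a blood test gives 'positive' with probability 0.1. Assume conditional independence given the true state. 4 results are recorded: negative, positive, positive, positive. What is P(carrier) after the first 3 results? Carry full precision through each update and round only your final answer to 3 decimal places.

After 'negative': P(carrier) = 0.1·0.4000 / (0.1·0.4000 + 0.9·0.6000) ≈ 0.0690
After 'positive': P(carrier) = 0.9·0.0690 / (0.9·0.0690 + 0.1·0.9310) ≈ 0.4000
After 'positive': P(carrier) = 0.9·0.4000 / (0.9·0.4000 + 0.1·0.6000) ≈ 0.8571

0.857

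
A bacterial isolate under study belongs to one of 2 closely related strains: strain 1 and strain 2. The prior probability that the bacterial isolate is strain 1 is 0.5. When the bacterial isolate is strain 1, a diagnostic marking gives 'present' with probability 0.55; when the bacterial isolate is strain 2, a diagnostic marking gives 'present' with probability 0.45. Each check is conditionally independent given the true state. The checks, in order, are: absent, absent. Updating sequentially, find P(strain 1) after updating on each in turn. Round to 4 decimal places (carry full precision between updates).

0.4010

Each posterior becomes the prior for the next update.
After 'absent': P(strain 1) = 0.45·0.5000 / (0.45·0.5000 + 0.55·0.5000) ≈ 0.4500
After 'absent': P(strain 1) = 0.45·0.4500 / (0.45·0.4500 + 0.55·0.5500) ≈ 0.4010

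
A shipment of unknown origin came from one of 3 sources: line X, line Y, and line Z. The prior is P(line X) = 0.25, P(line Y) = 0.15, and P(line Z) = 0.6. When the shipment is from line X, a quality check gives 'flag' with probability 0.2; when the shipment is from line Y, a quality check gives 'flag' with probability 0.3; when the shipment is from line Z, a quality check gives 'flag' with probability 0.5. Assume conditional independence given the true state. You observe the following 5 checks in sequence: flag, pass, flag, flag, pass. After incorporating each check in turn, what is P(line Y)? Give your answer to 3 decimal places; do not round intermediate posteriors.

0.090

After 'flag': normaliser = 0.2·0.2500 + 0.3·0.1500 + 0.5·0.6000; P(line X) ≈ 0.1266, P(line Y) ≈ 0.1139, P(line Z) ≈ 0.7595
After 'pass': normaliser = 0.8·0.1266 + 0.7·0.1139 + 0.5·0.7595; P(line X) ≈ 0.1806, P(line Y) ≈ 0.1422, P(line Z) ≈ 0.6772
After 'flag': normaliser = 0.2·0.1806 + 0.3·0.1422 + 0.5·0.6772; P(line X) ≈ 0.0865, P(line Y) ≈ 0.1022, P(line Z) ≈ 0.8112
After 'flag': normaliser = 0.2·0.0865 + 0.3·0.1022 + 0.5·0.8112; P(line X) ≈ 0.0382, P(line Y) ≈ 0.0676, P(line Z) ≈ 0.8942
After 'pass': normaliser = 0.8·0.0382 + 0.7·0.0676 + 0.5·0.8942; P(line X) ≈ 0.0581, P(line Y) ≈ 0.0901, P(line Z) ≈ 0.8517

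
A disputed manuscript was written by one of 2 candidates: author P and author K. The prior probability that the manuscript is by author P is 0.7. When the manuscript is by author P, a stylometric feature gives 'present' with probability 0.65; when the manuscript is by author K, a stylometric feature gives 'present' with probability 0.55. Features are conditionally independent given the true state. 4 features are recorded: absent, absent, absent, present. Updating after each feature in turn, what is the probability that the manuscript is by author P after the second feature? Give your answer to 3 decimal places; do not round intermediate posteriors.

0.585

After 'absent': P(author P) = 0.35·0.7000 / (0.35·0.7000 + 0.45·0.3000) ≈ 0.6447
After 'absent': P(author P) = 0.35·0.6447 / (0.35·0.6447 + 0.45·0.3553) ≈ 0.5853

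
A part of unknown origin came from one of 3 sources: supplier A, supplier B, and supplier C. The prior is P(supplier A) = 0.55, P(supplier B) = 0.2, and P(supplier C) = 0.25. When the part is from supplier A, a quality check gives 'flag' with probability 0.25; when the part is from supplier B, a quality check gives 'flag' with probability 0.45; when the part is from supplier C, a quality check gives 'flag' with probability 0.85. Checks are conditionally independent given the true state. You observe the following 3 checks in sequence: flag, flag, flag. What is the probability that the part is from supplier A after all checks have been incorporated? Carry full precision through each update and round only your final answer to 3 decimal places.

Each posterior becomes the prior for the next update.
After 'flag': normaliser = 0.25·0.5500 + 0.45·0.2000 + 0.85·0.2500; P(supplier A) ≈ 0.3125, P(supplier B) ≈ 0.2045, P(supplier C) ≈ 0.4830
After 'flag': normaliser = 0.25·0.3125 + 0.45·0.2045 + 0.85·0.4830; P(supplier A) ≈ 0.1345, P(supplier B) ≈ 0.1585, P(supplier C) ≈ 0.7069
After 'flag': normaliser = 0.25·0.1345 + 0.45·0.1585 + 0.85·0.7069; P(supplier A) ≈ 0.0477, P(supplier B) ≈ 0.1011, P(supplier C) ≈ 0.8513

0.048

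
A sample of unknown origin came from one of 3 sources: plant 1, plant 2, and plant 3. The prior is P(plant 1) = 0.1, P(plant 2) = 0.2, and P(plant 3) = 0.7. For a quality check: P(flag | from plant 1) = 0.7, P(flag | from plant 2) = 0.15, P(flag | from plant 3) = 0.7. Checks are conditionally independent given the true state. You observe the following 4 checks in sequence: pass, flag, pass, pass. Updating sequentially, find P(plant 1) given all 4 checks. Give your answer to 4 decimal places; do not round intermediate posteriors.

After 'pass': normaliser = 0.3·0.1000 + 0.85·0.2000 + 0.3·0.7000; P(plant 1) ≈ 0.0732, P(plant 2) ≈ 0.4146, P(plant 3) ≈ 0.5122
After 'flag': normaliser = 0.7·0.0732 + 0.15·0.4146 + 0.7·0.5122; P(plant 1) ≈ 0.1085, P(plant 2) ≈ 0.1318, P(plant 3) ≈ 0.7597
After 'pass': normaliser = 0.3·0.1085 + 0.85·0.1318 + 0.3·0.7597; P(plant 1) ≈ 0.0874, P(plant 2) ≈ 0.3007, P(plant 3) ≈ 0.6119
After 'pass': normaliser = 0.3·0.0874 + 0.85·0.3007 + 0.3·0.6119; P(plant 1) ≈ 0.0563, P(plant 2) ≈ 0.5492, P(plant 3) ≈ 0.3944

0.0563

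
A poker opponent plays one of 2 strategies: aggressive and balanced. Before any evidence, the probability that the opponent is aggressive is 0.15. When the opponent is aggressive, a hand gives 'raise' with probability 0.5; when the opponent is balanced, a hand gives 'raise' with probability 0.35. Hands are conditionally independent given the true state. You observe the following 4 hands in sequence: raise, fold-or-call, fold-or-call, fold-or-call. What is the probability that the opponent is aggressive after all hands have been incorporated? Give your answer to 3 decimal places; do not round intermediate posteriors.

0.103

After 'raise': P(aggressive) = 0.5·0.1500 / (0.5·0.1500 + 0.35·0.8500) ≈ 0.2013
After 'fold-or-call': P(aggressive) = 0.5·0.2013 / (0.5·0.2013 + 0.65·0.7987) ≈ 0.1624
After 'fold-or-call': P(aggressive) = 0.5·0.1624 / (0.5·0.1624 + 0.65·0.8376) ≈ 0.1298
After 'fold-or-call': P(aggressive) = 0.5·0.1298 / (0.5·0.1298 + 0.65·0.8702) ≈ 0.1029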